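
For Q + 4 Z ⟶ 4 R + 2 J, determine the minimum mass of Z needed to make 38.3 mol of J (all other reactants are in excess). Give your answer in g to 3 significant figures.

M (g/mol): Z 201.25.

n(J) = 38.30 mol
n(Z) = (4/2) × 38.30 = 76.60 mol
mass = 76.60 × 201.25 = 15420 g

15400 g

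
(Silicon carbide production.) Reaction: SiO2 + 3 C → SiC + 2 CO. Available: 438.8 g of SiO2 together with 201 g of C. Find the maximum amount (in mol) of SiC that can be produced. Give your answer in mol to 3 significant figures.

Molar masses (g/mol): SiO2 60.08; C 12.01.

5.58 mol

n(SiO2) = 438.8 / 60.08 = 7.304 mol
n(C) = 201.0 / 12.01 = 16.74 mol
n/ν → SiO2: 7.304, C: 5.580; C is limiting.
n(SiC) = (1/3) × 16.74 = 5.580 mol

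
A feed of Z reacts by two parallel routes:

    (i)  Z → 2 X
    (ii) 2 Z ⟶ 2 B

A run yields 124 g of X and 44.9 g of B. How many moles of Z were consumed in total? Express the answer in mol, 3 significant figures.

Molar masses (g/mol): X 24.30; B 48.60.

3.48 mol

n(X) = 124 / 24.30 = 5.103 mol
n(B) = 44.9 / 48.60 = 0.9239 mol
n(Z) via (i) = (1/2)×5.103 = 2.552 mol
n(Z) via (ii) = (2/2)×0.9239 = 0.9239 mol
total n(Z) = 2.552 + 0.9239 = 3.476 mol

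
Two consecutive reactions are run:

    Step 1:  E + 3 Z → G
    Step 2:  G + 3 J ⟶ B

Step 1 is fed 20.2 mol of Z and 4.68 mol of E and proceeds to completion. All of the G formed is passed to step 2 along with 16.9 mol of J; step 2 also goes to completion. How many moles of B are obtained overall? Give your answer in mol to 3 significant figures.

Step 1:
n(Z) = 20.20 mol
n(E) = 4.680 mol
n/ν → Z: 6.733, E: 4.680; E is limiting.
n(G) produced = (1/1) × 4.680 = 4.680 mol
Step 2:
n(G) available = 4.680 mol
n(J) = 16.90 mol
n/ν → G: 4.680, J: 5.633; G is limiting.
n(B) = (1/1) × 4.680 = 4.680 mol

4.68 mol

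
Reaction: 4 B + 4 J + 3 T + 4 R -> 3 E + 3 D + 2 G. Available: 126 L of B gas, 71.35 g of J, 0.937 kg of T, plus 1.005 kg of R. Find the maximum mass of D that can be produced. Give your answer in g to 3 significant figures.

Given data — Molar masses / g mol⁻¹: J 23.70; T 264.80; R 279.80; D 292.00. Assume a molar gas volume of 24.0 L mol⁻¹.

n(B) = 126.0 / 24.0 = 5.250 mol
n(J) = 71.35 / 23.70 = 3.011 mol
n(T) = 0.9370×1000 / 264.80 = 3.539 mol
n(R) = 1.005×1000 / 279.80 = 3.592 mol
n/ν → B: 1.313, J: 0.7528, T: 1.180, R: 0.8980; J is limiting.
n(D) = (3/4) × 3.011 = 2.258 mol
mass = 2.258 × 292.00 = 659.3 g

659 g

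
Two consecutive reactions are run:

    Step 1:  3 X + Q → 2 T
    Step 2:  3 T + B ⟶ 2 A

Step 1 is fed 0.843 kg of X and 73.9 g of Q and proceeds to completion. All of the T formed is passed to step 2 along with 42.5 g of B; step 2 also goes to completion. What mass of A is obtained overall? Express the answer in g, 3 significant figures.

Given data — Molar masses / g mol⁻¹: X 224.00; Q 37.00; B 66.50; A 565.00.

Step 1:
n(X) = 0.8430×1000 / 224.00 = 3.763 mol
n(Q) = 73.90 / 37.00 = 1.997 mol
n/ν → X: 1.254, Q: 1.997; X is limiting.
n(T) produced = (2/3) × 3.763 = 2.509 mol
Step 2:
n(T) available = 2.509 mol
n(B) = 42.50 / 66.50 = 0.6391 mol
n/ν → T: 0.8363, B: 0.6391; B is limiting.
n(A) = (2/1) × 0.6391 = 1.278 mol
mass = 1.278 × 565.00 = 722.1 g

722 g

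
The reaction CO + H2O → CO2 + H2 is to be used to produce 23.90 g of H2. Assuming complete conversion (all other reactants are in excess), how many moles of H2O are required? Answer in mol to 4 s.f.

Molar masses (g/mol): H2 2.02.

n(H2) = 23.90 / 2.02 = 11.83 mol
n(H2O) = (1/1) × 11.83 = 11.83 mol

11.83 mol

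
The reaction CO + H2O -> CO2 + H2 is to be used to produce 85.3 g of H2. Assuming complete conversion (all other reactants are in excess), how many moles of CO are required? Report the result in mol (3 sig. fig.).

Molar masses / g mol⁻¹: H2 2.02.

n(H2) = 85.3 / 2.02 = 42.23 mol
n(CO) = (1/1) × 42.23 = 42.23 mol

42.2 mol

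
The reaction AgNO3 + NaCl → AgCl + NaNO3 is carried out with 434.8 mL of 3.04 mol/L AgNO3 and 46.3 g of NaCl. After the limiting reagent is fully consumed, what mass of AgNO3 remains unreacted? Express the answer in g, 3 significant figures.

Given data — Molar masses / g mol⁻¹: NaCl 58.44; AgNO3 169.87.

90.0 g

n(AgNO3) = 3.04 × 434.8/1000 = 1.322 mol
n(NaCl) = 46.30 / 58.44 = 0.7923 mol
n/ν for AgNO3 = 1.322/1 = 1.322
n/ν for NaCl = 0.7923/1 = 0.7923
Smallest n/ν is NaCl → limiting reagent.
AgNO3 consumed = (1/1) × 0.7923 = 0.7923 mol
AgNO3 remaining = 1.322 − 0.7923 = 0.5297 mol
mass = 0.5297 × 169.87 = 89.98 g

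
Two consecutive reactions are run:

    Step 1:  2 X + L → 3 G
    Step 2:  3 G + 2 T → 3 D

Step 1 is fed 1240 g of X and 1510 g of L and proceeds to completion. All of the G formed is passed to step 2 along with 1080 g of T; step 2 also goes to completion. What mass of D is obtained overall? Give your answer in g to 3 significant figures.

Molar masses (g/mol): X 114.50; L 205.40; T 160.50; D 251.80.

2540 g

Step 1:
n(X) = 1240 / 114.50 = 10.83 mol
n(L) = 1510 / 205.40 = 7.352 mol
n/ν → X: 5.415, L: 7.352; X is limiting.
n(G) produced = (3/2) × 10.83 = 16.25 mol
Step 2:
n(G) available = 16.25 mol
n(T) = 1080 / 160.50 = 6.729 mol
n/ν → G: 5.417, T: 3.365; T is limiting.
n(D) = (3/2) × 6.729 = 10.09 mol
mass = 10.09 × 251.80 = 2541 g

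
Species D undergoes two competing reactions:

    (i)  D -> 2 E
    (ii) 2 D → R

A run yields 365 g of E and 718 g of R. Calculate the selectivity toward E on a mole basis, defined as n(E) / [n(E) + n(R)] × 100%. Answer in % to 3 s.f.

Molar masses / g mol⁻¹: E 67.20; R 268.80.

n(E) = 365 / 67.20 = 5.432 mol
n(R) = 718 / 268.80 = 2.671 mol
selectivity = 5.432/(5.432+2.671) × 100 = 67.04 %

67.0 %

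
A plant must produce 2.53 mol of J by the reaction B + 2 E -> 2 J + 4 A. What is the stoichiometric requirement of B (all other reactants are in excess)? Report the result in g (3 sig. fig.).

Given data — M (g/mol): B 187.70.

237 g

n(J) = 2.530 mol
n(B) = (1/2) × 2.530 = 1.265 mol
mass = 1.265 × 187.70 = 237.4 g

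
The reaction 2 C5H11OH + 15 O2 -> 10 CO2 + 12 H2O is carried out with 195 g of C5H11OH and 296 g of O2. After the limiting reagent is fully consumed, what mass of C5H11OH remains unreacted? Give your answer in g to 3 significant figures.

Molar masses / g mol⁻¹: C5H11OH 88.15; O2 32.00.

n(C5H11OH) = 195.0 / 88.15 = 2.212 mol
n(O2) = 296.0 / 32.00 = 9.250 mol
n/ν for C5H11OH = 2.212/2 = 1.106
n/ν for O2 = 9.250/15 = 0.6167
Smallest n/ν is O2 → limiting reagent.
C5H11OH consumed = (2/15) × 9.250 = 1.233 mol
C5H11OH remaining = 2.212 − 1.233 = 0.9790 mol
mass = 0.9790 × 88.15 = 86.30 g

86.3 g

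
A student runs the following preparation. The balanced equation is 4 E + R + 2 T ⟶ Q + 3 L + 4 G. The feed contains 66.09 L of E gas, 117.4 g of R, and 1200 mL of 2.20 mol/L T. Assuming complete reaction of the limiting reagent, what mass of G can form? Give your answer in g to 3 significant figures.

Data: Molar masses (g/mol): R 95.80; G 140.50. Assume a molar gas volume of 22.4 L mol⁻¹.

415 g

n(E) = 66.09 / 22.4 = 2.950 mol
n(R) = 117.4 / 95.80 = 1.225 mol
n(T) = 2.20 × 1200/1000 = 2.640 mol
n/ν → E: 0.7375, R: 1.225, T: 1.320; E is limiting.
n(G) = (4/4) × 2.950 = 2.950 mol
mass = 2.950 × 140.50 = 414.5 g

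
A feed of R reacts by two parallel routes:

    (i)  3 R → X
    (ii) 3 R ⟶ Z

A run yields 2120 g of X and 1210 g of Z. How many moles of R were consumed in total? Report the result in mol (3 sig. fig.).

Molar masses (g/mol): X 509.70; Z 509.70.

19.6 mol

n(X) = 2120 / 509.70 = 4.159 mol
n(Z) = 1210 / 509.70 = 2.374 mol
n(R) via (i) = (3/1)×4.159 = 12.48 mol
n(R) via (ii) = (3/1)×2.374 = 7.122 mol
total n(R) = 12.48 + 7.122 = 19.60 mol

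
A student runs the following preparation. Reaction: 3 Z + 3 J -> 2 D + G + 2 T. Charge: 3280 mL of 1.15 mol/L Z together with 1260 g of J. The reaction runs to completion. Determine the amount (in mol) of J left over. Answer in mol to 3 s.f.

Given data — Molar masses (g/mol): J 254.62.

n(Z) = 1.15 × 3280/1000 = 3.772 mol
n(J) = 1260 / 254.62 = 4.949 mol
n/ν for Z = 3.772/3 = 1.257
n/ν for J = 4.949/3 = 1.650
Smallest n/ν is Z → limiting reagent.
J consumed = (3/3) × 3.772 = 3.772 mol
J remaining = 4.949 − 3.772 = 1.177 mol

1.18 mol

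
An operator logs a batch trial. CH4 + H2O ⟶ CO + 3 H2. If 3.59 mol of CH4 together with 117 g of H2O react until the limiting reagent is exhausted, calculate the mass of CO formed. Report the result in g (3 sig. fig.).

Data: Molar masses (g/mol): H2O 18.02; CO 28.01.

n(CH4) = 3.590 mol
n(H2O) = 117.0 / 18.02 = 6.493 mol
n/ν for CH4 = 3.590/1 = 3.590
n/ν for H2O = 6.493/1 = 6.493
Smallest n/ν is CH4 → limiting reagent.
n(CO) = (1/1) × 3.590 = 3.590 mol
mass = 3.590 × 28.01 = 100.6 g

101 g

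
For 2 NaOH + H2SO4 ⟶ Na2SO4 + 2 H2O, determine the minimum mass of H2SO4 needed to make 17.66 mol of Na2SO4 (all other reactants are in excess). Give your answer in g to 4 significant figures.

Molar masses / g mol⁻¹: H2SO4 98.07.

n(Na2SO4) = 17.66 mol
n(H2SO4) = (1/1) × 17.66 = 17.66 mol
mass = 17.66 × 98.07 = 1732 g

1732 g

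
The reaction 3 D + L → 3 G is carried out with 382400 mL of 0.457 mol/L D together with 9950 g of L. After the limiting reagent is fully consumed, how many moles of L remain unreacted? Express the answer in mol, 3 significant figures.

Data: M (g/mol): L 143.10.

11.3 mol

n(D) = 0.457 × 382400/1000 = 174.8 mol
n(L) = 9950 / 143.10 = 69.53 mol
n/ν for D = 174.8/3 = 58.27
n/ν for L = 69.53/1 = 69.53
Smallest n/ν is D → limiting reagent.
L consumed = (1/3) × 174.8 = 58.27 mol
L remaining = 69.53 − 58.27 = 11.26 mol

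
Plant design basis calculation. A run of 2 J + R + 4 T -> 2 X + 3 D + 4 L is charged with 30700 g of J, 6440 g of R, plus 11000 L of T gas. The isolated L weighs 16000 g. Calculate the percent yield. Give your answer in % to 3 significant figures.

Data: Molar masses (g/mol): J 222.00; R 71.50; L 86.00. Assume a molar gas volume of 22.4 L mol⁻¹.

n(J) = 30700 / 222.00 = 138.3 mol
n(R) = 6440 / 71.50 = 90.07 mol
n(T) = 11000 / 22.4 = 491.1 mol
n/ν → J: 69.15, R: 90.07, T: 122.8; J is limiting.
theoretical n(L) = (4/2) × 138.3 = 276.6 mol → 23790 g
% yield = 16000 / 23790 × 100 = 67.26 %

67.3 %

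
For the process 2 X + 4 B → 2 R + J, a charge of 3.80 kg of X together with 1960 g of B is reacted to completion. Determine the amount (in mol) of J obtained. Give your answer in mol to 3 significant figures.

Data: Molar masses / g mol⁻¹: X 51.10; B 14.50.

n(X) = 3.800×1000 / 51.10 = 74.36 mol
n(B) = 1960 / 14.50 = 135.2 mol
n/ν for X = 74.36/2 = 37.18
n/ν for B = 135.2/4 = 33.80
Smallest n/ν is B → limiting reagent.
n(J) = (1/4) × 135.2 = 33.80 mol

33.8 mol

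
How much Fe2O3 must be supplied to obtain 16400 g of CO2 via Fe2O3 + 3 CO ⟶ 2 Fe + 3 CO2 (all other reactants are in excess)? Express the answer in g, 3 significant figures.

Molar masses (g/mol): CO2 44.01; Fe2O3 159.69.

19800 g

n(CO2) = 16400 / 44.01 = 372.6 mol
n(Fe2O3) = (1/3) × 372.6 = 124.2 mol
mass = 124.2 × 159.69 = 19830 g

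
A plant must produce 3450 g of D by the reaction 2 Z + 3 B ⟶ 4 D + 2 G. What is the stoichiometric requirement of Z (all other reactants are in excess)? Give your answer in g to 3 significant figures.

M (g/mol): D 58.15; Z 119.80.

n(D) = 3450 / 58.15 = 59.33 mol
n(Z) = (2/4) × 59.33 = 29.67 mol
mass = 29.67 × 119.80 = 3554 g

3550 g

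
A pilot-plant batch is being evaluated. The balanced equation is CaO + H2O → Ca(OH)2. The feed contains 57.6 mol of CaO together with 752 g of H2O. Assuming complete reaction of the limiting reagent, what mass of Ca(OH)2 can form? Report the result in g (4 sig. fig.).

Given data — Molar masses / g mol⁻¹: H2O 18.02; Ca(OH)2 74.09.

3092 g

n(CaO) = 57.60 mol
n(H2O) = 752.0 / 18.02 = 41.73 mol
n/ν for CaO = 57.60/1 = 57.60
n/ν for H2O = 41.73/1 = 41.73
Smallest n/ν is H2O → limiting reagent.
n(Ca(OH)2) = (1/1) × 41.73 = 41.73 mol
mass = 41.73 × 74.09 = 3092 g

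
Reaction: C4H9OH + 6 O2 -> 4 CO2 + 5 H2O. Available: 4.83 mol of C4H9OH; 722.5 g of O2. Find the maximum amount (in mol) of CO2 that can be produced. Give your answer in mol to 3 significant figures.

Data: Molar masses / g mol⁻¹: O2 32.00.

n(C4H9OH) = 4.830 mol
n(O2) = 722.5 / 32.00 = 22.58 mol
n/ν → C4H9OH: 4.830, O2: 3.763; O2 is limiting.
n(CO2) = (4/6) × 22.58 = 15.05 mol

15.1 mol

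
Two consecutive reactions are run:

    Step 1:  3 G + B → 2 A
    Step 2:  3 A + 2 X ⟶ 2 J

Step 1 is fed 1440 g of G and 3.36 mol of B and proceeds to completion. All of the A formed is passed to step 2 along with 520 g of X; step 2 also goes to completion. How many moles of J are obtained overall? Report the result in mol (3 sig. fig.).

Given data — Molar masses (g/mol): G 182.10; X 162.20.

3.21 mol

Step 1:
n(G) = 1440 / 182.10 = 7.908 mol
n(B) = 3.360 mol
n/ν → G: 2.636, B: 3.360; G is limiting.
n(A) produced = (2/3) × 7.908 = 5.272 mol
Step 2:
n(A) available = 5.272 mol
n(X) = 520.0 / 162.20 = 3.206 mol
n/ν → A: 1.757, X: 1.603; X is limiting.
n(J) = (2/2) × 3.206 = 3.206 mol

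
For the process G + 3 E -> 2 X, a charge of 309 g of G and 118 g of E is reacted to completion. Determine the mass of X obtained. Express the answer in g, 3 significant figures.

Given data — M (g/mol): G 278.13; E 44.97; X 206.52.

n(G) = 309.0 / 278.13 = 1.111 mol
n(E) = 118.0 / 44.97 = 2.624 mol
n/ν for G = 1.111/1 = 1.111
n/ν for E = 2.624/3 = 0.8747
Smallest n/ν is E → limiting reagent.
n(X) = (2/3) × 2.624 = 1.749 mol
mass = 1.749 × 206.52 = 361.2 g

361 g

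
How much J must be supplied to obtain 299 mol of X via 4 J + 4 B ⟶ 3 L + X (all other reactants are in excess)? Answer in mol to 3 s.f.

n(X) = 299.0 mol
n(J) = (4/1) × 299.0 = 1196 mol

1200 mol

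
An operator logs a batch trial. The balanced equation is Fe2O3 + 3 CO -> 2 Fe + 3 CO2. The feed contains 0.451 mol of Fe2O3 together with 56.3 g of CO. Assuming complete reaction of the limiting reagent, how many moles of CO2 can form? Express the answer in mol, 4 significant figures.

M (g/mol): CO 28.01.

1.353 mol

n(Fe2O3) = 0.4510 mol
n(CO) = 56.30 / 28.01 = 2.010 mol
n/ν for Fe2O3 = 0.4510/1 = 0.4510
n/ν for CO = 2.010/3 = 0.6700
Smallest n/ν is Fe2O3 → limiting reagent.
n(CO2) = (3/1) × 0.4510 = 1.353 mol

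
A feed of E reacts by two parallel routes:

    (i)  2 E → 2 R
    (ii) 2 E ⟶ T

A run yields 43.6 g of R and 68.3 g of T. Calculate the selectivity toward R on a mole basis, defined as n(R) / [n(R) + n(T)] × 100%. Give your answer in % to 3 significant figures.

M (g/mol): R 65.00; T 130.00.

n(R) = 43.6 / 65.00 = 0.6708 mol
n(T) = 68.3 / 130.00 = 0.5254 mol
selectivity = 0.6708/(0.6708+0.5254) × 100 = 56.08 %

56.1 %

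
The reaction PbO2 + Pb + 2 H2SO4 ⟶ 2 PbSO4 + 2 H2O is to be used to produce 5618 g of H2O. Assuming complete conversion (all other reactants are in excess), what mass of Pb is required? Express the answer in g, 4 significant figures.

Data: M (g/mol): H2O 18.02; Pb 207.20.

n(H2O) = 5618 / 18.02 = 311.8 mol
n(Pb) = (1/2) × 311.8 = 155.9 mol
mass = 155.9 × 207.20 = 32300 g

32300 g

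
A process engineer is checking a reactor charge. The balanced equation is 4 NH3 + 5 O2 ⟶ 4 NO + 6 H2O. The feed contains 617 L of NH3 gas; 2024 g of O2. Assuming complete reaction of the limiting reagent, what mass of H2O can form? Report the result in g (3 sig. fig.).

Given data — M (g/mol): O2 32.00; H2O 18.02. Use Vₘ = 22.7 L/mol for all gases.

n(NH3) = 617.0 / 22.7 = 27.18 mol
n(O2) = 2024 / 32.00 = 63.25 mol
n/ν for NH3 = 27.18/4 = 6.795
n/ν for O2 = 63.25/5 = 12.65
Smallest n/ν is NH3 → limiting reagent.
n(H2O) = (6/4) × 27.18 = 40.77 mol
mass = 40.77 × 18.02 = 734.7 g

735 g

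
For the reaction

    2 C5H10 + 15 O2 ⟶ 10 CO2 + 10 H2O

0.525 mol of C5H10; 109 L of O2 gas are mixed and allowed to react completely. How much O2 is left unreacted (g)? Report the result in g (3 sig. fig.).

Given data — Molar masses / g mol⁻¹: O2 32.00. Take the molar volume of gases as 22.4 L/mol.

29.7 g

n(C5H10) = 0.5250 mol
n(O2) = 109.0 / 22.4 = 4.866 mol
n/ν → C5H10: 0.2625, O2: 0.3244; C5H10 is limiting.
O2 consumed = (15/2) × 0.5250 = 3.938 mol
O2 remaining = 4.866 − 3.938 = 0.9280 mol
mass = 0.9280 × 32.00 = 29.70 g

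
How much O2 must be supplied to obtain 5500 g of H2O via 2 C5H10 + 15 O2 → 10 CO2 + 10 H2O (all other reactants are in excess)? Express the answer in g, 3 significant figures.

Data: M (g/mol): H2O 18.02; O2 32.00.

14700 g

n(H2O) = 5500 / 18.02 = 305.2 mol
n(O2) = (15/10) × 305.2 = 457.8 mol
mass = 457.8 × 32.00 = 14650 g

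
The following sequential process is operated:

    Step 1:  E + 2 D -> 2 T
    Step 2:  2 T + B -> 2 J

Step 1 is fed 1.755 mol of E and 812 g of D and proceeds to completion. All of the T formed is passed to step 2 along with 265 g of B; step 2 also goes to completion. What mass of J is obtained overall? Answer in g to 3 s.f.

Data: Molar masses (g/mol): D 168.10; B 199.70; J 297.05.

788 g

Step 1:
n(E) = 1.755 mol
n(D) = 812.0 / 168.10 = 4.830 mol
n/ν for E = 1.755/1 = 1.755
n/ν for D = 4.830/2 = 2.415
Smallest n/ν is E → limiting reagent.
n(T) produced = (2/1) × 1.755 = 3.510 mol
Step 2:
n(T) available = 3.510 mol
n(B) = 265.0 / 199.70 = 1.327 mol
n/ν for T = 3.510/2 = 1.755
n/ν for B = 1.327/1 = 1.327
Smallest n/ν is B → limiting reagent.
n(J) = (2/1) × 1.327 = 2.654 mol
mass = 2.654 × 297.05 = 788.4 g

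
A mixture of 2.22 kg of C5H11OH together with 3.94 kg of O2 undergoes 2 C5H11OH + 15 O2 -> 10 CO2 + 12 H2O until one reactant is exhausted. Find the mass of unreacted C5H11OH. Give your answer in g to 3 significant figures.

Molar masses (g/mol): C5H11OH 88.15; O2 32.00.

773 g

n(C5H11OH) = 2.220×1000 / 88.15 = 25.18 mol
n(O2) = 3.940×1000 / 32.00 = 123.1 mol
n/ν → C5H11OH: 12.59, O2: 8.207; O2 is limiting.
C5H11OH consumed = (2/15) × 123.1 = 16.41 mol
C5H11OH remaining = 25.18 − 16.41 = 8.770 mol
mass = 8.770 × 88.15 = 773.1 g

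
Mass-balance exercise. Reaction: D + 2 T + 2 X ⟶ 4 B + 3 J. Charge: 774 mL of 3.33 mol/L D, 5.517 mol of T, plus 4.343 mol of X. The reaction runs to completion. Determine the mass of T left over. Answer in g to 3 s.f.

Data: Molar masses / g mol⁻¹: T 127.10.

n(D) = 3.33 × 774.0/1000 = 2.577 mol
n(T) = 5.517 mol
n(X) = 4.343 mol
n/ν → D: 2.577, T: 2.759, X: 2.172; X is limiting.
T consumed = (2/2) × 4.343 = 4.343 mol
T remaining = 5.517 − 4.343 = 1.174 mol
mass = 1.174 × 127.10 = 149.2 g

149 g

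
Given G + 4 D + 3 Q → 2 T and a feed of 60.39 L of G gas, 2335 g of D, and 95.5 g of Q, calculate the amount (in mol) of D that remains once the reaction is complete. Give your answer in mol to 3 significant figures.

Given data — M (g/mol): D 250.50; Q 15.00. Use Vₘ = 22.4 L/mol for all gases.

0.832 mol

n(G) = 60.39 / 22.4 = 2.696 mol
n(D) = 2335 / 250.50 = 9.321 mol
n(Q) = 95.50 / 15.00 = 6.367 mol
n/ν for G = 2.696/1 = 2.696
n/ν for D = 9.321/4 = 2.330
n/ν for Q = 6.367/3 = 2.122
Smallest n/ν is Q → limiting reagent.
D consumed = (4/3) × 6.367 = 8.489 mol
D remaining = 9.321 − 8.489 = 0.8320 mol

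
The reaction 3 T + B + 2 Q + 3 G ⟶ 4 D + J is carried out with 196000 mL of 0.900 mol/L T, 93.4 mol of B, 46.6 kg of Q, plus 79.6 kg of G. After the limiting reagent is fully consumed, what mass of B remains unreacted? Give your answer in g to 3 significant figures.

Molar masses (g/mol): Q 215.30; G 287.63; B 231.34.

8000 g

n(T) = 0.900 × 196000/1000 = 176.4 mol
n(B) = 93.40 mol
n(Q) = 46.60×1000 / 215.30 = 216.4 mol
n(G) = 79.60×1000 / 287.63 = 276.7 mol
n/ν → T: 58.80, B: 93.40, Q: 108.2, G: 92.23; T is limiting.
B consumed = (1/3) × 176.4 = 58.80 mol
B remaining = 93.40 − 58.80 = 34.60 mol
mass = 34.60 × 231.34 = 8004 g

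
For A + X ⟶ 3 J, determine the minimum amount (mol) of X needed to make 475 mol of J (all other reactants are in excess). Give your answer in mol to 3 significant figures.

n(J) = 475.0 mol
n(X) = (1/3) × 475.0 = 158.3 mol

158 mol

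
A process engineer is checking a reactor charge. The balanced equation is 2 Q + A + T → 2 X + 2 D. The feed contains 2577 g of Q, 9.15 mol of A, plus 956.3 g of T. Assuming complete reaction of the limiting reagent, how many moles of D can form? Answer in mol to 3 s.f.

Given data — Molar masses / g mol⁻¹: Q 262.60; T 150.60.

9.81 mol

n(Q) = 2577 / 262.60 = 9.813 mol
n(A) = 9.150 mol
n(T) = 956.3 / 150.60 = 6.350 mol
n/ν for Q = 9.813/2 = 4.907
n/ν for A = 9.150/1 = 9.150
n/ν for T = 6.350/1 = 6.350
Smallest n/ν is Q → limiting reagent.
n(D) = (2/2) × 9.813 = 9.813 mol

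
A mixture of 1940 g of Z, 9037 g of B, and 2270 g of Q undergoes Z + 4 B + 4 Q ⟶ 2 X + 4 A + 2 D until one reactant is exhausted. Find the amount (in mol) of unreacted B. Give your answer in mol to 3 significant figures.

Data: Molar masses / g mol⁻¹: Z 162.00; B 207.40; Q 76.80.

n(Z) = 1940 / 162.00 = 11.98 mol
n(B) = 9037 / 207.40 = 43.57 mol
n(Q) = 2270 / 76.80 = 29.56 mol
n/ν for Z = 11.98/1 = 11.98
n/ν for B = 43.57/4 = 10.89
n/ν for Q = 29.56/4 = 7.390
Smallest n/ν is Q → limiting reagent.
B consumed = (4/4) × 29.56 = 29.56 mol
B remaining = 43.57 − 29.56 = 14.01 mol

14.0 mol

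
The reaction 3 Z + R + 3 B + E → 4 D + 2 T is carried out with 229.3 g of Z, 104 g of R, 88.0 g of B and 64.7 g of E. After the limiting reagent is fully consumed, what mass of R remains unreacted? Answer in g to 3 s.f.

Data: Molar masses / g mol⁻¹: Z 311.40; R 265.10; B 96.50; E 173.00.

n(Z) = 229.3 / 311.40 = 0.7364 mol
n(R) = 104.0 / 265.10 = 0.3923 mol
n(B) = 88.00 / 96.50 = 0.9119 mol
n(E) = 64.70 / 173.00 = 0.3740 mol
n/ν → Z: 0.2455, R: 0.3923, B: 0.3040, E: 0.3740; Z is limiting.
R consumed = (1/3) × 0.7364 = 0.2455 mol
R remaining = 0.3923 − 0.2455 = 0.1468 mol
mass = 0.1468 × 265.10 = 38.92 g

38.9 g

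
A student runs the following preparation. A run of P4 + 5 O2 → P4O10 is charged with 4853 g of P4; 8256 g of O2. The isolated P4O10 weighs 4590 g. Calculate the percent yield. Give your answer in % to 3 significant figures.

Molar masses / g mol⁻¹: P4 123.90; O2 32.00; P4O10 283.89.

n(P4) = 4853 / 123.90 = 39.17 mol
n(O2) = 8256 / 32.00 = 258.0 mol
n/ν for P4 = 39.17/1 = 39.17
n/ν for O2 = 258.0/5 = 51.60
Smallest n/ν is P4 → limiting reagent.
theoretical n(P4O10) = (1/1) × 39.17 = 39.17 mol → 11120 g
% yield = 4590 / 11120 × 100 = 41.28 %

41.3 %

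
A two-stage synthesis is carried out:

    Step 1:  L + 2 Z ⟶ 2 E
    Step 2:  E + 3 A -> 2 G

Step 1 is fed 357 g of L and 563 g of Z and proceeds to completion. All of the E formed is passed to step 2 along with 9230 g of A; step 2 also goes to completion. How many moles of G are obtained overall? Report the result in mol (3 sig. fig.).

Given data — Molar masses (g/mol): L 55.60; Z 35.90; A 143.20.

Step 1:
n(L) = 357.0 / 55.60 = 6.421 mol
n(Z) = 563.0 / 35.90 = 15.68 mol
n/ν for L = 6.421/1 = 6.421
n/ν for Z = 15.68/2 = 7.840
Smallest n/ν is L → limiting reagent.
n(E) produced = (2/1) × 6.421 = 12.84 mol
Step 2:
n(E) available = 12.84 mol
n(A) = 9230 / 143.20 = 64.46 mol
n/ν for E = 12.84/1 = 12.84
n/ν for A = 64.46/3 = 21.49
Smallest n/ν is E → limiting reagent.
n(G) = (2/1) × 12.84 = 25.68 mol

25.7 mol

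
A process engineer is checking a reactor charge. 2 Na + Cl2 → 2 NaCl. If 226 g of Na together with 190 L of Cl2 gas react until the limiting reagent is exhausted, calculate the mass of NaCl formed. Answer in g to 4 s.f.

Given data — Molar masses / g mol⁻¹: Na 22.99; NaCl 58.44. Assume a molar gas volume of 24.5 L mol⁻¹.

574.5 g

n(Na) = 226.0 / 22.99 = 9.830 mol
n(Cl2) = 190.0 / 24.5 = 7.755 mol
n/ν → Na: 4.915, Cl2: 7.755; Na is limiting.
n(NaCl) = (2/2) × 9.830 = 9.830 mol
mass = 9.830 × 58.44 = 574.5 g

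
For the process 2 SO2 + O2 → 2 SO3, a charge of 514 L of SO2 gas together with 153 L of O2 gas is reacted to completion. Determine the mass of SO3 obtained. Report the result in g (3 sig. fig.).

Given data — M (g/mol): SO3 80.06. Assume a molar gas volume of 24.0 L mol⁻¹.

1020 g

n(SO2) = 514.0 / 24.0 = 21.42 mol
n(O2) = 153.0 / 24.0 = 6.375 mol
n/ν for SO2 = 21.42/2 = 10.71
n/ν for O2 = 6.375/1 = 6.375
Smallest n/ν is O2 → limiting reagent.
n(SO3) = (2/1) × 6.375 = 12.75 mol
mass = 12.75 × 80.06 = 1021 g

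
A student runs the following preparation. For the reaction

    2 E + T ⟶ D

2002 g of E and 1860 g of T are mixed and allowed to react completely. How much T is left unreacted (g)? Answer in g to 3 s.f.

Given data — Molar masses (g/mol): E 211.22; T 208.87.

n(E) = 2002 / 211.22 = 9.478 mol
n(T) = 1860 / 208.87 = 8.905 mol
n/ν for E = 9.478/2 = 4.739
n/ν for T = 8.905/1 = 8.905
Smallest n/ν is E → limiting reagent.
T consumed = (1/2) × 9.478 = 4.739 mol
T remaining = 8.905 − 4.739 = 4.166 mol
mass = 4.166 × 208.87 = 870.2 g

870 g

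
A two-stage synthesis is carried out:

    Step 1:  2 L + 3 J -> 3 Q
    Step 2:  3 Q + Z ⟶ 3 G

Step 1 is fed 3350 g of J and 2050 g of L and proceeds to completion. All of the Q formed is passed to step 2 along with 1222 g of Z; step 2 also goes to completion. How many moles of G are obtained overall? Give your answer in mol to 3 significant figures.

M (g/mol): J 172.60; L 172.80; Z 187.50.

Step 1:
n(J) = 3350 / 172.60 = 19.41 mol
n(L) = 2050 / 172.80 = 11.86 mol
n/ν for J = 19.41/3 = 6.470
n/ν for L = 11.86/2 = 5.930
Smallest n/ν is L → limiting reagent.
n(Q) produced = (3/2) × 11.86 = 17.79 mol
Step 2:
n(Q) available = 17.79 mol
n(Z) = 1222 / 187.50 = 6.517 mol
n/ν for Q = 17.79/3 = 5.930
n/ν for Z = 6.517/1 = 6.517
Smallest n/ν is Q → limiting reagent.
n(G) = (3/3) × 17.79 = 17.79 mol

17.8 mol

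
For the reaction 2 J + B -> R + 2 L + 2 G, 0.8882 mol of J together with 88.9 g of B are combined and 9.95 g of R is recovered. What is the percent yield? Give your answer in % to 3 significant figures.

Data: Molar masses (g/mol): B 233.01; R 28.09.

92.8 %

n(J) = 0.8882 mol
n(B) = 88.90 / 233.01 = 0.3815 mol
n/ν for J = 0.8882/2 = 0.4441
n/ν for B = 0.3815/1 = 0.3815
Smallest n/ν is B → limiting reagent.
theoretical n(R) = (1/1) × 0.3815 = 0.3815 mol → 10.72 g
% yield = 9.95 / 10.72 × 100 = 92.82 %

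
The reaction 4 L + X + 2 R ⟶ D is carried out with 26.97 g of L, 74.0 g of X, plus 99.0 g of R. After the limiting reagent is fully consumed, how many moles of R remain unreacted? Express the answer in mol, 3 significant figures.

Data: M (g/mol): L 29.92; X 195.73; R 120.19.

0.373 mol

n(L) = 26.97 / 29.92 = 0.9014 mol
n(X) = 74.00 / 195.73 = 0.3781 mol
n(R) = 99.00 / 120.19 = 0.8237 mol
n/ν for L = 0.9014/4 = 0.2254
n/ν for X = 0.3781/1 = 0.3781
n/ν for R = 0.8237/2 = 0.4119
Smallest n/ν is L → limiting reagent.
R consumed = (2/4) × 0.9014 = 0.4507 mol
R remaining = 0.8237 − 0.4507 = 0.3730 mol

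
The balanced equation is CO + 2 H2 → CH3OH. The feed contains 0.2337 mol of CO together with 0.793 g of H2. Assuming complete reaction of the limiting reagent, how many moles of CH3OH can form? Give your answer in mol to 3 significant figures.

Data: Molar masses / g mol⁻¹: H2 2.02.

0.196 mol

n(CO) = 0.2337 mol
n(H2) = 0.7930 / 2.02 = 0.3926 mol
n/ν for CO = 0.2337/1 = 0.2337
n/ν for H2 = 0.3926/2 = 0.1963
Smallest n/ν is H2 → limiting reagent.
n(CH3OH) = (1/2) × 0.3926 = 0.1963 mol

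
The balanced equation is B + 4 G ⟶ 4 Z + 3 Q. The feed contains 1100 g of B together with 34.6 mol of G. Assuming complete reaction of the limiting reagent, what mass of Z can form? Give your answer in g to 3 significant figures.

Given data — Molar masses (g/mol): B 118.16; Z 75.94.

n(B) = 1100 / 118.16 = 9.309 mol
n(G) = 34.60 mol
n/ν → B: 9.309, G: 8.650; G is limiting.
n(Z) = (4/4) × 34.60 = 34.60 mol
mass = 34.60 × 75.94 = 2628 g

2630 g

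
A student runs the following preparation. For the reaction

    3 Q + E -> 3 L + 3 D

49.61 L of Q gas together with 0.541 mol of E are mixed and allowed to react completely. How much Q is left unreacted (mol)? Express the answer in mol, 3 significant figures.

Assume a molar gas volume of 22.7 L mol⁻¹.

n(Q) = 49.61 / 22.7 = 2.185 mol
n(E) = 0.5410 mol
n/ν for Q = 2.185/3 = 0.7283
n/ν for E = 0.5410/1 = 0.5410
Smallest n/ν is E → limiting reagent.
Q consumed = (3/1) × 0.5410 = 1.623 mol
Q remaining = 2.185 − 1.623 = 0.5620 mol

0.562 mol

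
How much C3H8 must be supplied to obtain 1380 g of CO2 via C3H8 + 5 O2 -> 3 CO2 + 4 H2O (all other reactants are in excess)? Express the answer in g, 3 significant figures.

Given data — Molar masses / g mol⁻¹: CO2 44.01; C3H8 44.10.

n(CO2) = 1380 / 44.01 = 31.36 mol
n(C3H8) = (1/3) × 31.36 = 10.45 mol
mass = 10.45 × 44.10 = 460.8 g

461 g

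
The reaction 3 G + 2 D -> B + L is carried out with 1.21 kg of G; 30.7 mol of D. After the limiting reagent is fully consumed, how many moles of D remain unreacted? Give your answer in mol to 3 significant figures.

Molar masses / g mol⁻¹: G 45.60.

n(G) = 1.210×1000 / 45.60 = 26.54 mol
n(D) = 30.70 mol
n/ν for G = 26.54/3 = 8.847
n/ν for D = 30.70/2 = 15.35
Smallest n/ν is G → limiting reagent.
D consumed = (2/3) × 26.54 = 17.69 mol
D remaining = 30.70 − 17.69 = 13.01 mol

13.0 mol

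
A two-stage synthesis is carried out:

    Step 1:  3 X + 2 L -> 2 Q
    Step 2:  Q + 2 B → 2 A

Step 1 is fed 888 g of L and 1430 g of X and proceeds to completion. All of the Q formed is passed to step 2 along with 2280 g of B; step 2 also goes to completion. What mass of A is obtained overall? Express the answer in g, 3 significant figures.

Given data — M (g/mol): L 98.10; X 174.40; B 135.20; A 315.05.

3440 g

Step 1:
n(L) = 888.0 / 98.10 = 9.052 mol
n(X) = 1430 / 174.40 = 8.200 mol
n/ν for L = 9.052/2 = 4.526
n/ν for X = 8.200/3 = 2.733
Smallest n/ν is X → limiting reagent.
n(Q) produced = (2/3) × 8.200 = 5.467 mol
Step 2:
n(Q) available = 5.467 mol
n(B) = 2280 / 135.20 = 16.86 mol
n/ν for Q = 5.467/1 = 5.467
n/ν for B = 16.86/2 = 8.430
Smallest n/ν is Q → limiting reagent.
n(A) = (2/1) × 5.467 = 10.93 mol
mass = 10.93 × 315.05 = 3443 g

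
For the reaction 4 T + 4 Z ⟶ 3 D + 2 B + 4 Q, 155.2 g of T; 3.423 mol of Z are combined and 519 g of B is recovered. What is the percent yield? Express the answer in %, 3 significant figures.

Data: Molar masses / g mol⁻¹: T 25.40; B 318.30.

95.3 %

n(T) = 155.2 / 25.40 = 6.110 mol
n(Z) = 3.423 mol
n/ν for T = 6.110/4 = 1.528
n/ν for Z = 3.423/4 = 0.8558
Smallest n/ν is Z → limiting reagent.
theoretical n(B) = (2/4) × 3.423 = 1.712 mol → 544.9 g
% yield = 519 / 544.9 × 100 = 95.25 %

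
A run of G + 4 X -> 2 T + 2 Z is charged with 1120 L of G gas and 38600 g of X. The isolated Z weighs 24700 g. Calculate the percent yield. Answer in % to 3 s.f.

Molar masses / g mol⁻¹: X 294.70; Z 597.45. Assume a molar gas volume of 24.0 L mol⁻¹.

n(G) = 1120 / 24.0 = 46.67 mol
n(X) = 38600 / 294.70 = 131.0 mol
n/ν for G = 46.67/1 = 46.67
n/ν for X = 131.0/4 = 32.75
Smallest n/ν is X → limiting reagent.
theoretical n(Z) = (2/4) × 131.0 = 65.50 mol → 39130 g
% yield = 24700 / 39130 × 100 = 63.12 %

63.1 %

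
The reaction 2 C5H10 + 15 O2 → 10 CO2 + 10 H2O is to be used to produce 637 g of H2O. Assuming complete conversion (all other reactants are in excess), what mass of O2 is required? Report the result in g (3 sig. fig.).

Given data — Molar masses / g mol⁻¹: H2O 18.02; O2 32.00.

n(H2O) = 637 / 18.02 = 35.35 mol
n(O2) = (15/10) × 35.35 = 53.03 mol
mass = 53.03 × 32.00 = 1697 g

1700 g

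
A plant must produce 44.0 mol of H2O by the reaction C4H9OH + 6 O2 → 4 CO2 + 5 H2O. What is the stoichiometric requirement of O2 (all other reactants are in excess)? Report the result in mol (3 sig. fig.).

n(H2O) = 44.00 mol
n(O2) = (6/5) × 44.00 = 52.80 mol

52.8 mol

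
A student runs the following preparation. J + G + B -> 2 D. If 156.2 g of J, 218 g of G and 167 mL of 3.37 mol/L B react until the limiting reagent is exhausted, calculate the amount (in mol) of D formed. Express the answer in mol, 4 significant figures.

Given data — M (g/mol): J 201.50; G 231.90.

1.126 mol

n(J) = 156.2 / 201.50 = 0.7752 mol
n(G) = 218.0 / 231.90 = 0.9401 mol
n(B) = 3.37 × 167.0/1000 = 0.5628 mol
n/ν for J = 0.7752/1 = 0.7752
n/ν for G = 0.9401/1 = 0.9401
n/ν for B = 0.5628/1 = 0.5628
Smallest n/ν is B → limiting reagent.
n(D) = (2/1) × 0.5628 = 1.126 mol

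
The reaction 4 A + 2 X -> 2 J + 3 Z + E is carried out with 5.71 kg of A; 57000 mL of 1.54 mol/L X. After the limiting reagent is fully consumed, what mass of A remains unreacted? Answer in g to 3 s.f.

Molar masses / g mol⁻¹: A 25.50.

n(A) = 5.710×1000 / 25.50 = 223.9 mol
n(X) = 1.54 × 57000/1000 = 87.78 mol
n/ν for A = 223.9/4 = 55.98
n/ν for X = 87.78/2 = 43.89
Smallest n/ν is X → limiting reagent.
A consumed = (4/2) × 87.78 = 175.6 mol
A remaining = 223.9 − 175.6 = 48.30 mol
mass = 48.30 × 25.50 = 1232 g

1230 g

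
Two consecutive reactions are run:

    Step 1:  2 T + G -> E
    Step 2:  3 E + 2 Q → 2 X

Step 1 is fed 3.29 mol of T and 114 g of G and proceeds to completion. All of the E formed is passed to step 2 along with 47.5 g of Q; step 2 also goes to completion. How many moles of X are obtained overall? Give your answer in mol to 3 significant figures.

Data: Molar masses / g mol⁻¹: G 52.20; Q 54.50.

0.872 mol

Step 1:
n(T) = 3.290 mol
n(G) = 114.0 / 52.20 = 2.184 mol
n/ν for T = 3.290/2 = 1.645
n/ν for G = 2.184/1 = 2.184
Smallest n/ν is T → limiting reagent.
n(E) produced = (1/2) × 3.290 = 1.645 mol
Step 2:
n(E) available = 1.645 mol
n(Q) = 47.50 / 54.50 = 0.8716 mol
n/ν for E = 1.645/3 = 0.5483
n/ν for Q = 0.8716/2 = 0.4358
Smallest n/ν is Q → limiting reagent.
n(X) = (2/2) × 0.8716 = 0.8716 mol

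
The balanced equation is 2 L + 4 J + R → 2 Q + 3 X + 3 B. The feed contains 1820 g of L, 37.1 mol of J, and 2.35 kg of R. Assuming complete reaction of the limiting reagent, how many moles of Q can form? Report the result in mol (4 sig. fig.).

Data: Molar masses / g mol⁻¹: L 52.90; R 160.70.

18.55 mol

n(L) = 1820 / 52.90 = 34.40 mol
n(J) = 37.10 mol
n(R) = 2.350×1000 / 160.70 = 14.62 mol
n/ν → L: 17.20, J: 9.275, R: 14.62; J is limiting.
n(Q) = (2/4) × 37.10 = 18.55 mol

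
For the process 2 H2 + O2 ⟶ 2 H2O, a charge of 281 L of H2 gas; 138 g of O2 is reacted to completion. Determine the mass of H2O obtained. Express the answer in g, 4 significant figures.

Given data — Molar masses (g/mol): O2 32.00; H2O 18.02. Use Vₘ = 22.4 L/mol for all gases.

155.4 g

n(H2) = 281.0 / 22.4 = 12.54 mol
n(O2) = 138.0 / 32.00 = 4.313 mol
n/ν → H2: 6.270, O2: 4.313; O2 is limiting.
n(H2O) = (2/1) × 4.313 = 8.626 mol
mass = 8.626 × 18.02 = 155.4 g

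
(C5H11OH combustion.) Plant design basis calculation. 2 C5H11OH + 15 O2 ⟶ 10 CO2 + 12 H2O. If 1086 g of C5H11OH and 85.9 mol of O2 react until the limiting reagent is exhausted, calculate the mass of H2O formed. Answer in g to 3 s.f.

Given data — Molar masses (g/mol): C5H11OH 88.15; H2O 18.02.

1240 g

n(C5H11OH) = 1086 / 88.15 = 12.32 mol
n(O2) = 85.90 mol
n/ν for C5H11OH = 12.32/2 = 6.160
n/ν for O2 = 85.90/15 = 5.727
Smallest n/ν is O2 → limiting reagent.
n(H2O) = (12/15) × 85.90 = 68.72 mol
mass = 68.72 × 18.02 = 1238 g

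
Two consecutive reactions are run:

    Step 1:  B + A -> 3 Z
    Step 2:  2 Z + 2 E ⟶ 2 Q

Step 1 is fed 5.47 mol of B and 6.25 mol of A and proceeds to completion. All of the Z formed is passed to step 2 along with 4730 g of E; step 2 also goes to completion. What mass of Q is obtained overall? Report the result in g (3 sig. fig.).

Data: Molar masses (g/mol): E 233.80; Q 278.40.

Step 1:
n(B) = 5.470 mol
n(A) = 6.250 mol
n/ν → B: 5.470, A: 6.250; B is limiting.
n(Z) produced = (3/1) × 5.470 = 16.41 mol
Step 2:
n(Z) available = 16.41 mol
n(E) = 4730 / 233.80 = 20.23 mol
n/ν → Z: 8.205, E: 10.12; Z is limiting.
n(Q) = (2/2) × 16.41 = 16.41 mol
mass = 16.41 × 278.40 = 4569 g

4570 g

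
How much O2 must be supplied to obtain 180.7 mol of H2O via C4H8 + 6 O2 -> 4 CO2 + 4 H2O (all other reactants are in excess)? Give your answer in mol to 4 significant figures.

n(H2O) = 180.7 mol
n(O2) = (6/4) × 180.7 = 271.1 mol

271.1 mol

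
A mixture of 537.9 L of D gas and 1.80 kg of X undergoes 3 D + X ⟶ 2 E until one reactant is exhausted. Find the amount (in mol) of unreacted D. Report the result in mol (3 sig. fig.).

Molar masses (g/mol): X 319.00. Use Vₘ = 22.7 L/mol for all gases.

n(D) = 537.9 / 22.7 = 23.70 mol
n(X) = 1.800×1000 / 319.00 = 5.643 mol
n/ν for D = 23.70/3 = 7.900
n/ν for X = 5.643/1 = 5.643
Smallest n/ν is X → limiting reagent.
D consumed = (3/1) × 5.643 = 16.93 mol
D remaining = 23.70 − 16.93 = 6.770 mol

6.77 mol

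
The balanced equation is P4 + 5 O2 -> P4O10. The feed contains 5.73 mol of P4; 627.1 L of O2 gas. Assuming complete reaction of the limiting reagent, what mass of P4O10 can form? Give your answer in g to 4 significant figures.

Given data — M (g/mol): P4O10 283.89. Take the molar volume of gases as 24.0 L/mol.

1484 g

n(P4) = 5.730 mol
n(O2) = 627.1 / 24.0 = 26.13 mol
n/ν for P4 = 5.730/1 = 5.730
n/ν for O2 = 26.13/5 = 5.226
Smallest n/ν is O2 → limiting reagent.
n(P4O10) = (1/5) × 26.13 = 5.226 mol
mass = 5.226 × 283.89 = 1484 g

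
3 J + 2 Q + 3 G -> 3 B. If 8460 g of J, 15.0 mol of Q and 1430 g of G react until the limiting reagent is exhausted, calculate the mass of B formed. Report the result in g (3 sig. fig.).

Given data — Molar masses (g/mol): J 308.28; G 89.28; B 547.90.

n(J) = 8460 / 308.28 = 27.44 mol
n(Q) = 15.00 mol
n(G) = 1430 / 89.28 = 16.02 mol
n/ν for J = 27.44/3 = 9.147
n/ν for Q = 15.00/2 = 7.500
n/ν for G = 16.02/3 = 5.340
Smallest n/ν is G → limiting reagent.
n(B) = (3/3) × 16.02 = 16.02 mol
mass = 16.02 × 547.90 = 8777 g

8780 g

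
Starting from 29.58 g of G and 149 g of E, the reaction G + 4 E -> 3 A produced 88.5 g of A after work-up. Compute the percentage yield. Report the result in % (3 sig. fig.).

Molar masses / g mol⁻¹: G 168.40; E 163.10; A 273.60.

n(G) = 29.58 / 168.40 = 0.1757 mol
n(E) = 149.0 / 163.10 = 0.9135 mol
n/ν for G = 0.1757/1 = 0.1757
n/ν for E = 0.9135/4 = 0.2284
Smallest n/ν is G → limiting reagent.
theoretical n(A) = (3/1) × 0.1757 = 0.5271 mol → 144.2 g
% yield = 88.5 / 144.2 × 100 = 61.37 %

61.4 %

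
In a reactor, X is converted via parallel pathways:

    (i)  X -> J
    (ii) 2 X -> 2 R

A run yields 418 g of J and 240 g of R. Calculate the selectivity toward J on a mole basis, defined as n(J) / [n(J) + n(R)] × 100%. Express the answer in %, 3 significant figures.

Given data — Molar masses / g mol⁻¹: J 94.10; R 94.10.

63.5 %

n(J) = 418 / 94.10 = 4.442 mol
n(R) = 240 / 94.10 = 2.550 mol
selectivity = 4.442/(4.442+2.550) × 100 = 63.53 %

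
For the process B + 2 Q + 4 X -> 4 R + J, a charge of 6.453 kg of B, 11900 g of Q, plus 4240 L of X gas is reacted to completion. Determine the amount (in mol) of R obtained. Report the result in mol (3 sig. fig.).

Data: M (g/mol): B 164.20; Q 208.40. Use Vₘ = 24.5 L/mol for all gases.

114 mol

n(B) = 6.453×1000 / 164.20 = 39.30 mol
n(Q) = 11900 / 208.40 = 57.10 mol
n(X) = 4240 / 24.5 = 173.1 mol
n/ν for B = 39.30/1 = 39.30
n/ν for Q = 57.10/2 = 28.55
n/ν for X = 173.1/4 = 43.28
Smallest n/ν is Q → limiting reagent.
n(R) = (4/2) × 57.10 = 114.2 mol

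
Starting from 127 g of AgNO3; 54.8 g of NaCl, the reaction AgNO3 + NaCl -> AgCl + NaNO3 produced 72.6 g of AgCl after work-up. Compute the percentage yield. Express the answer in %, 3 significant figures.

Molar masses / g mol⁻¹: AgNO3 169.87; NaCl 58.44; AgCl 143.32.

n(AgNO3) = 127.0 / 169.87 = 0.7476 mol
n(NaCl) = 54.80 / 58.44 = 0.9377 mol
n/ν for AgNO3 = 0.7476/1 = 0.7476
n/ν for NaCl = 0.9377/1 = 0.9377
Smallest n/ν is AgNO3 → limiting reagent.
theoretical n(AgCl) = (1/1) × 0.7476 = 0.7476 mol → 107.1 g
% yield = 72.6 / 107.1 × 100 = 67.79 %

67.8 %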